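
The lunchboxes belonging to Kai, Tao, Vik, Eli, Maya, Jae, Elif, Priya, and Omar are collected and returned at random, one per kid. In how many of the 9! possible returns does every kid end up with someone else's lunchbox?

Let Aᵢ be the assignments in which kid i gets their own lunchbox. We want the size of the complement of A₁∪…∪A_9.
By inclusion–exclusion this is Σ_{j=0}^{9} (−1)^j C(9,j)·(9−j)!.
Computing: 362880 − 362880 + 181440 − 60480 + 15120 − 3024 + 504 − 72 + 9 − 1 = 133496.

133496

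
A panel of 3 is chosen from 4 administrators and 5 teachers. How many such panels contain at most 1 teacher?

Split by how many teachers are chosen (0 through 1).
Sum: C(5,0)·C(4,3) + C(5,1)·C(4,2) = 4 + 30 = 34.

34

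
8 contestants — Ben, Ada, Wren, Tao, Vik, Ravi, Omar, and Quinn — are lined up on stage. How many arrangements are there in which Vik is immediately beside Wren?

10080

Glue Vik and Wren into one block (2 internal orders), leaving 7 units to arrange in a row.
That gives 2 × 7! = 2 × 5040 = 10080.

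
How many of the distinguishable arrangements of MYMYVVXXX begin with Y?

Fix Y in the first position and arrange the remaining 8 letters.
Those 8 letters have M appearing twice, V appearing twice, and X appearing 3 times, giving (8)!/(3!·2!·2!) = 1680.

1680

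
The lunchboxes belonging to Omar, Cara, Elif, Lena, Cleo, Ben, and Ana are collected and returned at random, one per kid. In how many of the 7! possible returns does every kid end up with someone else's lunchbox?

1854

Count assignments avoiding every fixed point. For any j of the 7 kids fixed to their own lunchbox, the other 7−j can be arranged in (7−j)! ways.
By inclusion–exclusion this is Σ_{j=0}^{7} (−1)^j C(7,j)·(7−j)!.
Computing: 5040 − 5040 + 2520 − 840 + 210 − 42 + 7 − 1 = 1854.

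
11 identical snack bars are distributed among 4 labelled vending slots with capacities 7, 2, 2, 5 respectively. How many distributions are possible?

Without the upper bounds there are C(14,3) = 364 ways to split 11 among 4 vending slots.
Subtract solutions that violate a single cap (substitute x_i' = x_i − (cap_i+1)): x_1 ≥ 8 gives C(6,3) = 20; x_2 ≥ 3 gives C(11,3) = 165; x_3 ≥ 3 gives C(11,3) = 165; x_4 ≥ 6 gives C(8,3) = 56. Together 406.
Add back pairs where two caps are both exceeded: 1 + 1 + 0 + 56 + 10 + 10 = 78.
By inclusion–exclusion the count is 364 − 406 + 78 = 36.

36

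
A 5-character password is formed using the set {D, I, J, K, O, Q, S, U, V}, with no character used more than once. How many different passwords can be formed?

Choose and order 5 of the 9 symbols: the first character has 9 options, the next 8, and so on down to 5.
That product is 9 × 8 × 7 × 6 × 5 = 15120.

15120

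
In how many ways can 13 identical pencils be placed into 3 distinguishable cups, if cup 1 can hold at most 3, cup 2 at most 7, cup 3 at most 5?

Ignoring the caps, the number of non-negative solutions to x_1+…+x_3 = 13 is C(15,2) = 105.
Subtract solutions that violate a single cap (substitute x_i' = x_i − (cap_i+1)): x_1 ≥ 4 gives C(11,2) = 55; x_2 ≥ 8 gives C(7,2) = 21; x_3 ≥ 6 gives C(9,2) = 36. Together 112.
Add back pairs where two caps are both exceeded: 3 + 10 + 0 = 13.
By inclusion–exclusion the count is 105 − 112 + 13 = 6.

6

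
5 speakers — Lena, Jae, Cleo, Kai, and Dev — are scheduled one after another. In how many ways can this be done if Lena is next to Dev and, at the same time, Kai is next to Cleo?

Treat {Lena,Dev} as one block (2 orders) and {Kai,Cleo} as another (2 orders).
That leaves 3 units to arrange: 2 × 2 × 3! = 4 × 6 = 24.

24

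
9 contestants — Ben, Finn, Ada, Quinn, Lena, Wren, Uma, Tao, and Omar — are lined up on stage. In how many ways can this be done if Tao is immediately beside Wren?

80640

Treat {Tao, Wren} as a single unit. There are 8 units to order, and the pair itself can be ordered 2 ways.
That gives 2 × 8! = 2 × 40320 = 80640.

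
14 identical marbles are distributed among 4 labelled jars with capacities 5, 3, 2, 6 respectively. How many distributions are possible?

10

By stars and bars, unrestricted non-negative solutions to x_1+…+x_4 = 14 number C(14+3,3) = 680.
Subtract solutions that violate a single cap (substitute x_i' = x_i − (cap_i+1)): x_1 ≥ 6 gives C(11,3) = 165; x_2 ≥ 4 gives C(13,3) = 286; x_3 ≥ 3 gives C(14,3) = 364; x_4 ≥ 7 gives C(10,3) = 120. Together 935.
Add back pairs where two caps are both exceeded: 35 + 56 + 4 + 120 + 20 + 35 = 270.
Subtract triples: 4 + 0 + 0 + 1 = 5.
By inclusion–exclusion the count is 680 − 935 + 270 − 5 = 10.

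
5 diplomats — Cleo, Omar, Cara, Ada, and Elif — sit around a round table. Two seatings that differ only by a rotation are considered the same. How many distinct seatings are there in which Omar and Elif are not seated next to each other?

12

All circular seatings of 5 people number (4)! = 24.
Those with Omar next to Elif: fuse the pair into one unit and seat 4 units around a circle — 2·(3)! = 12.
Subtracting, 24 − 12 = 12.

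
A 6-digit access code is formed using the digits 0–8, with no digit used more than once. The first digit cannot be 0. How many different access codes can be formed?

The first digit has 9−1 = 8 choices (anything except 0).
The remaining 5 digits are filled from the other 8 symbols without repetition: 8 × 7 × 6 × 5 × 4 = 6720.
Total: 8 × 6720 = 53760.

53760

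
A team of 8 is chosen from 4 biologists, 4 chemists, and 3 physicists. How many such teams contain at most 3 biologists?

Split by how many biologists are chosen (0 through 3).
Sum: C(4,0)·C(7,8) + C(4,1)·C(7,7) + C(4,2)·C(7,6) + C(4,3)·C(7,5) = 0 + 4 + 42 + 84 = 130.

130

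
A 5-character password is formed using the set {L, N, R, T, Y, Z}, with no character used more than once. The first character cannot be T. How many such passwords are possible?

600

The first character has 6−1 = 5 choices (anything except T).
The remaining 4 characters are filled from the other 5 symbols without repetition: 5 × 4 × 3 × 2 = 120.
Total: 5 × 120 = 600.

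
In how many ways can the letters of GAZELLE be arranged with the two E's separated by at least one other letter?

900

Total arrangements of GAZELLE: 7!/(2!·2!) = 1260.
Arrangements with the E's together: treat EE as one letter, giving (6)!/(2!) = 360.
Subtracting, 1260 − 360 = 900 arrangements keep the E's apart.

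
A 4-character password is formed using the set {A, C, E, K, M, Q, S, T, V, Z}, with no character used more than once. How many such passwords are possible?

5040

With no repetition, fill the 4 characters in order: 10 choices, then 9, down to 7.
That product is 10 × 9 × 8 × 7 = 5040.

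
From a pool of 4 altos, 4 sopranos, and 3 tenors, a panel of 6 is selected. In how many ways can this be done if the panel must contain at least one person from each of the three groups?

Unrestricted: C(11,6) = 462 ways to pick any 6 of the 11.
Subtract selections that omit an entire group: no altos → C(7,6) = 7; no sopranos → C(7,6) = 7; no tenors → C(8,6) = 28.
Add back selections omitting two groups (i.e. drawn from a single group): C(4,6) + C(4,6) + C(3,6) = 0.
By inclusion–exclusion: 462 − 42 + 0 = 420.

420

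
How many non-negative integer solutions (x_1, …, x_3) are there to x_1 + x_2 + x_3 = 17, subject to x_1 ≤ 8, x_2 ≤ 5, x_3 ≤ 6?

Ignoring the caps, the number of non-negative solutions to x_1+…+x_3 = 17 is C(19,2) = 171.
Subtract solutions that violate a single cap (substitute x_i' = x_i − (cap_i+1)): x_1 ≥ 9 gives C(10,2) = 45; x_2 ≥ 6 gives C(13,2) = 78; x_3 ≥ 7 gives C(12,2) = 66. Together 189.
Add back pairs where two caps are both exceeded: 6 + 3 + 15 = 24.
By inclusion–exclusion the count is 171 − 189 + 24 = 6.

6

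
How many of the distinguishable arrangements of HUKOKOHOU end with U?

Fix U in the last position and arrange the remaining 8 letters.
Those 8 letters have H appearing twice, K appearing twice, and O appearing 3 times, giving (8)!/(3!·2!·2!) = 1680.

1680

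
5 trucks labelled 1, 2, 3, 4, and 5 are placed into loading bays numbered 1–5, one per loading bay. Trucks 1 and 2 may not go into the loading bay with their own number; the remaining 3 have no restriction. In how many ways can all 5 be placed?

Let Aᵢ (for i ∈ {1, 2}) be the placements that put truck i in its forbidden loading bay. Any j of these fix j positions, leaving (5−j)! ways to fill the rest, and there are C(2,j) ways to pick which j.
By inclusion–exclusion, the number of valid placements is Σ_{j=0}^{2} (−1)^j C(2,j)·(5−j)!.
Computing: 120 − 48 + 6 = 78.

78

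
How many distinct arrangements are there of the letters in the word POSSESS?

210

The 7 letters of POSSESS have repeats: S appearing 4 times.
The number of distinct arrangements is 7!/(4!) = 5040/24 = 210.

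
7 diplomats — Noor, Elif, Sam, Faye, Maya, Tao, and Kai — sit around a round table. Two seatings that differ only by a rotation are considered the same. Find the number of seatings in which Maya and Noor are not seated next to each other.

480

All circular seatings of 7 people number (6)! = 720.
Those with Maya next to Noor: fuse the pair into one unit and seat 6 units around a circle — 2·(5)! = 240.
Subtracting, 720 − 240 = 480.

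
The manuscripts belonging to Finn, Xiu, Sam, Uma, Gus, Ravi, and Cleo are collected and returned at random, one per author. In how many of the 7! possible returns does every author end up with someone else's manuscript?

This is the derangement count D_7: permutations of 7 items with no fixed point.
By inclusion–exclusion this is Σ_{j=0}^{7} (−1)^j C(7,j)·(7−j)!.
Computing: 5040 − 5040 + 2520 − 840 + 210 − 42 + 7 − 1 = 1854.

1854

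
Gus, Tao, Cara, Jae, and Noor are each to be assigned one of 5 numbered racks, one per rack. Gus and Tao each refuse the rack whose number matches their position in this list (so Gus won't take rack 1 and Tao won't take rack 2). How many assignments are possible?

78

Let Aᵢ (for i ∈ {1, 2}) be the placements that put person i in their forbidden rack. Any j of these fix j positions, leaving (5−j)! ways to fill the rest, and there are C(2,j) ways to pick which j.
By inclusion–exclusion, the number of valid placements is Σ_{j=0}^{2} (−1)^j C(2,j)·(5−j)!.
Computing: 120 − 48 + 6 = 78.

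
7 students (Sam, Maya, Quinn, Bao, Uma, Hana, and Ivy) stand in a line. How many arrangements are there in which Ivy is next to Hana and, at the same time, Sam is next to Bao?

480

Treat {Ivy,Hana} as one block (2 orders) and {Sam,Bao} as another (2 orders).
That leaves 5 units to arrange: 2 × 2 × 5! = 4 × 120 = 480.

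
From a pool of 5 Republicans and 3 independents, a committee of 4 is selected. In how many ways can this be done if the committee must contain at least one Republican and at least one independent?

65

Unrestricted: C(8,4) = 70 ways to pick any 4 of the 8.
Subtract selections that omit an entire group: no Republicans → C(3,4) = 0; no independents → C(5,4) = 5.
Both groups omitted at once is impossible, so 70 − 5 = 65.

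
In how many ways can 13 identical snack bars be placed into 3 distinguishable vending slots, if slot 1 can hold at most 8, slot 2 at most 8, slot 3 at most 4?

Ignoring the caps, the number of non-negative solutions to x_1+…+x_3 = 13 is C(15,2) = 105.
Subtract solutions that violate a single cap (substitute x_i' = x_i − (cap_i+1)): x_1 ≥ 9 gives C(6,2) = 15; x_2 ≥ 9 gives C(6,2) = 15; x_3 ≥ 5 gives C(10,2) = 45. Together 75.
No two caps can be exceeded simultaneously, so the pair terms are all 0.
By inclusion–exclusion the count is 105 − 75 + 0 = 30.

30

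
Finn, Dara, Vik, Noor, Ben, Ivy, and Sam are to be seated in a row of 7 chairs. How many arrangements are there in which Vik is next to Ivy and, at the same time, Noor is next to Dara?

480

Treat {Vik,Ivy} as one block (2 orders) and {Noor,Dara} as another (2 orders).
That leaves 5 units to arrange: 2 × 2 × 5! = 4 × 120 = 480.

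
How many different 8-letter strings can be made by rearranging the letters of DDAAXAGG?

1680

Letter multiplicities in DDAAXAGG: A×3, D×2, G×2, X×1.
The number of distinct arrangements is 8!/(3!·2!·2!) = 40320/24 = 1680.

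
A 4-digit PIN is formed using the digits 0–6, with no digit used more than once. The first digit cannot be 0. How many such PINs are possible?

720

The first digit has 7−1 = 6 choices (anything except 0).
The remaining 3 digits are filled from the other 6 symbols without repetition: 6 × 5 × 4 = 120.
Total: 6 × 120 = 720.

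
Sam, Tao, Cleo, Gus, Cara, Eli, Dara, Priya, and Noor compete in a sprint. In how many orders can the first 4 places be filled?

There are 9 choices for 1st place, 8 for 2nd, and so on down to 6 for position 4.
That gives 9 × 8 × 7 × 6 = 3024.

3024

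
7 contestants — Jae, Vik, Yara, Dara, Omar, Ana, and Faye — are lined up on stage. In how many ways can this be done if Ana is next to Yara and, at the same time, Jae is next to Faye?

480

Treat {Ana,Yara} as one block (2 orders) and {Jae,Faye} as another (2 orders).
That leaves 5 units to arrange: 2 × 2 × 5! = 4 × 120 = 480.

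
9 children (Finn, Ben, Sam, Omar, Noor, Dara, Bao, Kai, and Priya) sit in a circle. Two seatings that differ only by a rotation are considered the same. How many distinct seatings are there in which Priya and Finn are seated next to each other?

Treat {Priya, Finn} as one unit (2 internal orders) and seat the resulting 8 units around the table: (7)! circular arrangements.
So 2 × (7)! = 2 × 5040 = 10080.

10080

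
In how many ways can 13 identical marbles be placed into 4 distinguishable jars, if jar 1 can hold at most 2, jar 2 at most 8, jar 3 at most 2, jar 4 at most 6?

36

By stars and bars, unrestricted non-negative solutions to x_1+…+x_4 = 13 number C(13+3,3) = 560.
Subtract solutions that violate a single cap (substitute x_i' = x_i − (cap_i+1)): x_1 ≥ 3 gives C(13,3) = 286; x_2 ≥ 9 gives C(7,3) = 35; x_3 ≥ 3 gives C(13,3) = 286; x_4 ≥ 7 gives C(9,3) = 84. Together 691.
Add back pairs where two caps are both exceeded: 4 + 120 + 20 + 4 + 0 + 20 = 168.
Subtract triples: 0 + 0 + 1 + 0 = 1.
By inclusion–exclusion the count is 560 − 691 + 168 − 1 = 36.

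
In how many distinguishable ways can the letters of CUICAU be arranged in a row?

The 6 letters of CUICAU have repeats: C appearing twice and U appearing twice.
Dividing 6! = 720 by 2!·2! = 4 for the repeated letters gives 180.

180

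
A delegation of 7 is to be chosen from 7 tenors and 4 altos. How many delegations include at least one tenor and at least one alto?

With no constraint there are C(11,7) = 330 possible selections.
Selections missing a whole group: no tenors → C(4,7) = 0; no altos → C(7,7) = 1.
Both groups omitted at once is impossible, so 330 − 1 = 329.

329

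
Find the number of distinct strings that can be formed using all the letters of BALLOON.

The 7 letters of BALLOON have repeats: L appearing twice and O appearing twice.
Dividing 7! = 5040 by 2!·2! = 4 for the repeated letters gives 1260.

1260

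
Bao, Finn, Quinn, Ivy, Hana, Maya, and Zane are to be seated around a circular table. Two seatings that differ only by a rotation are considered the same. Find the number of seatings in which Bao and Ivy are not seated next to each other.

Without the restriction there are (6)! = 720 seatings.
Those with Bao next to Ivy: fuse the pair into one unit and seat 6 units around a circle — 2·(5)! = 240.
Subtracting, 720 − 240 = 480.

480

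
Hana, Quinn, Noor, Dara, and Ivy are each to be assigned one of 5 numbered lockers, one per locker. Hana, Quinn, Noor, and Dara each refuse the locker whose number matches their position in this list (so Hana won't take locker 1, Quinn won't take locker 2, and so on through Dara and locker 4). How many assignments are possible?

53

Let Aᵢ (for 1 ≤ i ≤ 4) be the placements that put person i in their forbidden locker. Any j of these fix j positions, leaving (5−j)! ways to fill the rest, and there are C(4,j) ways to pick which j.
By inclusion–exclusion, the number of valid placements is Σ_{j=0}^{4} (−1)^j C(4,j)·(5−j)!.
Computing: 120 − 96 + 36 − 8 + 1 = 53.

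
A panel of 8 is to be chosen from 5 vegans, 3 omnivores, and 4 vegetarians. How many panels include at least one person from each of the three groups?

Total 8-person selections from all 12: C(12,8) = 495.
Selections missing a whole group: no vegans → C(7,8) = 0; no omnivores → C(9,8) = 9; no vegetarians → C(8,8) = 1.
Add back selections omitting two groups (i.e. drawn from a single group): C(5,8) + C(3,8) + C(4,8) = 0.
By inclusion–exclusion: 495 − 10 + 0 = 485.

485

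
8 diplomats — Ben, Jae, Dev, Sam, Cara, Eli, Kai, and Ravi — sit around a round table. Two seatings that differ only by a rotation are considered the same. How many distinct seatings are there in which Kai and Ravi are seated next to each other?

Glue Kai and Ravi into a block (2 internal orders). Seating 7 units around a circle gives (6)! arrangements.
So 2 × (6)! = 2 × 720 = 1440.

1440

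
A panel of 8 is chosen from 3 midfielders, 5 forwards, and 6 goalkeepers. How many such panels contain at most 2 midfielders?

Split by how many midfielders are chosen (0 through 2).
Sum: C(3,0)·C(11,8) + C(3,1)·C(11,7) + C(3,2)·C(11,6) = 165 + 990 + 1386 = 2541.

2541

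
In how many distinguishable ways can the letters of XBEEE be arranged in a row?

20

XBEEE has 5 letters with E appearing 3 times.
So there are 5! / (3!) = 20 distinguishable arrangements.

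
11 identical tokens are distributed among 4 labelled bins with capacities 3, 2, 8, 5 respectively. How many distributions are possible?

62

Ignoring the caps, the number of non-negative solutions to x_1+…+x_4 = 11 is C(14,3) = 364.
Subtract solutions that violate a single cap (substitute x_i' = x_i − (cap_i+1)): x_1 ≥ 4 gives C(10,3) = 120; x_2 ≥ 3 gives C(11,3) = 165; x_3 ≥ 9 gives C(5,3) = 10; x_4 ≥ 6 gives C(8,3) = 56. Together 351.
Add back pairs where two caps are both exceeded: 35 + 0 + 4 + 0 + 10 + 0 = 49.
By inclusion–exclusion the count is 364 − 351 + 49 = 62.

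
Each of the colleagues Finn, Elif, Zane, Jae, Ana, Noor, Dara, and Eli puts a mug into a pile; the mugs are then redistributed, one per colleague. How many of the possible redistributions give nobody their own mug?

This is the derangement count D_8: permutations of 8 items with no fixed point.
By inclusion–exclusion this is Σ_{j=0}^{8} (−1)^j C(8,j)·(8−j)!.
Computing: 40320 − 40320 + 20160 − 6720 + 1680 − 336 + 56 − 8 + 1 = 14833.

14833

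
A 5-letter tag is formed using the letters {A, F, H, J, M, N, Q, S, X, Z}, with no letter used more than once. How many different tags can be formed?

Choose and order 5 of the 10 symbols: the first letter has 10 options, the next 9, and so on down to 6.
That product is 10 × 9 × 8 × 7 × 6 = 30240.

30240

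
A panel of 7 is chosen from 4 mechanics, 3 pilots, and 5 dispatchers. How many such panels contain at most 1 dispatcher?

Split by how many dispatchers are chosen (0 through 1).
Sum: C(5,0)·C(7,7) + C(5,1)·C(7,6) = 1 + 35 = 36.

36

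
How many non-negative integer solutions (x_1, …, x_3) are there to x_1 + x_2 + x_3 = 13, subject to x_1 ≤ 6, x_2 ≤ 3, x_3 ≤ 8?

14

By stars and bars, unrestricted non-negative solutions to x_1+…+x_3 = 13 number C(13+2,2) = 105.
Subtract solutions that violate a single cap (substitute x_i' = x_i − (cap_i+1)): x_1 ≥ 7 gives C(8,2) = 28; x_2 ≥ 4 gives C(11,2) = 55; x_3 ≥ 9 gives C(6,2) = 15. Together 98.
Add back pairs where two caps are both exceeded: 6 + 0 + 1 = 7.
By inclusion–exclusion the count is 105 − 98 + 7 = 14.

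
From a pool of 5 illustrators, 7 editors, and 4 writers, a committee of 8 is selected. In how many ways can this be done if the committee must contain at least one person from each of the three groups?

Total 8-person selections from all 16: C(16,8) = 12870.
Subtract selections that omit an entire group: no illustrators → C(11,8) = 165; no editors → C(9,8) = 9; no writers → C(12,8) = 495.
Add back selections omitting two groups (i.e. drawn from a single group): C(5,8) + C(7,8) + C(4,8) = 0.
By inclusion–exclusion: 12870 − 669 + 0 = 12201.

12201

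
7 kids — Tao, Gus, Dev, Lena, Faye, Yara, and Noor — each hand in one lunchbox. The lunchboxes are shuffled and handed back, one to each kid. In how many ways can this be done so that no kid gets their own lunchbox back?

1854

Count assignments avoiding every fixed point. For any j of the 7 kids fixed to their own lunchbox, the other 7−j can be arranged in (7−j)! ways.
By inclusion–exclusion this is Σ_{j=0}^{7} (−1)^j C(7,j)·(7−j)!.
Computing: 5040 − 5040 + 2520 − 840 + 210 − 42 + 7 − 1 = 1854.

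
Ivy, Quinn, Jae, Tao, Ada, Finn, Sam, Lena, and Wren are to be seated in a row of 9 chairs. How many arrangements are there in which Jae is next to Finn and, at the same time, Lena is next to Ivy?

Treat {Jae,Finn} as one block (2 orders) and {Lena,Ivy} as another (2 orders).
That leaves 7 units to arrange: 2 × 2 × 7! = 4 × 5040 = 20160.

20160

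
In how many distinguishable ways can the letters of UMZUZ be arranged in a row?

The 5 letters of UMZUZ have repeats: U appearing twice and Z appearing twice.
So there are 5! / (2!·2!) = 30 distinguishable arrangements.

30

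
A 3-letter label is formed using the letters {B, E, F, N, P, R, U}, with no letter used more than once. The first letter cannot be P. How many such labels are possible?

180

The first letter has 7−1 = 6 choices (anything except P).
The remaining 2 letters are filled from the other 6 symbols without repetition: 6 × 5 = 30.
Total: 6 × 30 = 180.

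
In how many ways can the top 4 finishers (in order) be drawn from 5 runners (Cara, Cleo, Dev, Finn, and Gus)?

120

This is an ordered selection of 4 from 5: P(5,4).
That gives 5 × 4 × 3 × 2 = 120.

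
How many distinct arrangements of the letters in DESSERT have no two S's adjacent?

Total arrangements of DESSERT: 7!/(2!·2!) = 1260.
Arrangements with the S's together: treat SS as one letter, giving (6)!/(2!) = 360.
Subtracting, 1260 − 360 = 900 arrangements keep the S's apart.

900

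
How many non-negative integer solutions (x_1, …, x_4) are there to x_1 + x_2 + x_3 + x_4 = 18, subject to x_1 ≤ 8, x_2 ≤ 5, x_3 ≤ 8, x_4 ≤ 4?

By stars and bars, unrestricted non-negative solutions to x_1+…+x_4 = 18 number C(18+3,3) = 1330.
Subtract solutions that violate a single cap (substitute x_i' = x_i − (cap_i+1)): x_1 ≥ 9 gives C(12,3) = 220; x_2 ≥ 6 gives C(15,3) = 455; x_3 ≥ 9 gives C(12,3) = 220; x_4 ≥ 5 gives C(16,3) = 560. Together 1455.
Add back pairs where two caps are both exceeded: 20 + 1 + 35 + 20 + 120 + 35 = 231.
By inclusion–exclusion the count is 1330 − 1455 + 231 = 106.

106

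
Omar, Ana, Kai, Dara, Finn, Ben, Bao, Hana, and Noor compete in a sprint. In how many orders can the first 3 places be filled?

504

There are 9 choices for 1st place, 8 for 2nd, and 7 for 3rd.
That gives 9 × 8 × 7 = 504.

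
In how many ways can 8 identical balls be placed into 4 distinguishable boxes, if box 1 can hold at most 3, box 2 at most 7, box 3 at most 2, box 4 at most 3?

By stars and bars, unrestricted non-negative solutions to x_1+…+x_4 = 8 number C(8+3,3) = 165.
Subtract solutions that violate a single cap (substitute x_i' = x_i − (cap_i+1)): x_1 ≥ 4 gives C(7,3) = 35; x_2 ≥ 8 gives C(3,3) = 1; x_3 ≥ 3 gives C(8,3) = 56; x_4 ≥ 4 gives C(7,3) = 35. Together 127.
Add back pairs where two caps are both exceeded: 0 + 4 + 1 + 0 + 0 + 4 = 9.
By inclusion–exclusion the count is 165 − 127 + 9 = 47.

47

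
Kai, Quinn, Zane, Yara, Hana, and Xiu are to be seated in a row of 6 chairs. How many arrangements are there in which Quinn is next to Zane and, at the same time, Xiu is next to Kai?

96

Treat {Quinn,Zane} as one block (2 orders) and {Xiu,Kai} as another (2 orders).
That leaves 4 units to arrange: 2 × 2 × 4! = 4 × 24 = 96.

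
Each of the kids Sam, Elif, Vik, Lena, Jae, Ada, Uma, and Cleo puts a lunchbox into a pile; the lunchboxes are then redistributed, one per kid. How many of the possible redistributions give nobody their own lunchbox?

Count assignments avoiding every fixed point. For any j of the 8 kids fixed to their own lunchbox, the other 8−j can be arranged in (8−j)! ways.
By inclusion–exclusion this is Σ_{j=0}^{8} (−1)^j C(8,j)·(8−j)!.
Computing: 40320 − 40320 + 20160 − 6720 + 1680 − 336 + 56 − 8 + 1 = 14833.

14833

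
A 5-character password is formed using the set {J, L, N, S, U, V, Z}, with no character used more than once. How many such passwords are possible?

2520

With no repetition, fill the 5 characters in order: 7 choices, then 6, down to 3.
7 × 6 × 5 × 4 × 3 = 2520.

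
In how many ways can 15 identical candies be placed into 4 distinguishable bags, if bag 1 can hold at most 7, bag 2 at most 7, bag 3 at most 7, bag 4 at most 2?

106

Without the upper bounds there are C(18,3) = 816 ways to split 15 among 4 bags.
Subtract solutions that violate a single cap (substitute x_i' = x_i − (cap_i+1)): x_1 ≥ 8 gives C(10,3) = 120; x_2 ≥ 8 gives C(10,3) = 120; x_3 ≥ 8 gives C(10,3) = 120; x_4 ≥ 3 gives C(15,3) = 455. Together 815.
Add back pairs where two caps are both exceeded: 0 + 0 + 35 + 0 + 35 + 35 = 105.
By inclusion–exclusion the count is 816 − 815 + 105 = 106.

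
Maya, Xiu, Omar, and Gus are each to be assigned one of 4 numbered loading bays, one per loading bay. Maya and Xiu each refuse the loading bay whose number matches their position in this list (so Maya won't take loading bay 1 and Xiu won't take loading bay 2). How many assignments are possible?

Let Aᵢ (for i ∈ {1, 2}) be the placements that put person i in their forbidden loading bay. Any j of these fix j positions, leaving (4−j)! ways to fill the rest, and there are C(2,j) ways to pick which j.
By inclusion–exclusion, the number of valid placements is Σ_{j=0}^{2} (−1)^j C(2,j)·(4−j)!.
Computing: 24 − 12 + 2 = 14.

14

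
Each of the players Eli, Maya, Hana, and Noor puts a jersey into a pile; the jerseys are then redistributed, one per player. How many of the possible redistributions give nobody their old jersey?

This is the derangement count D_4: permutations of 4 items with no fixed point.
By inclusion–exclusion this is Σ_{j=0}^{4} (−1)^j C(4,j)·(4−j)!.
Computing: 24 − 24 + 12 − 4 + 1 = 9.

9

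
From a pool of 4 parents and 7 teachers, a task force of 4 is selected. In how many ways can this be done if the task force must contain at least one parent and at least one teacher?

With no constraint there are C(11,4) = 330 possible selections.
Selections missing a whole group: no parents → C(7,4) = 35; no teachers → C(4,4) = 1.
Both groups omitted at once is impossible, so 330 − 36 = 294.

294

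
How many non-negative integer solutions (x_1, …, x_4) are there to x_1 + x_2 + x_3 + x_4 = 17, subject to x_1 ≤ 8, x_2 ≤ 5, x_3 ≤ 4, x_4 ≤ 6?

Ignoring the caps, the number of non-negative solutions to x_1+…+x_4 = 17 is C(20,3) = 1140.
Subtract solutions that violate a single cap (substitute x_i' = x_i − (cap_i+1)): x_1 ≥ 9 gives C(11,3) = 165; x_2 ≥ 6 gives C(14,3) = 364; x_3 ≥ 5 gives C(15,3) = 455; x_4 ≥ 7 gives C(13,3) = 286. Together 1270.
Add back pairs where two caps are both exceeded: 10 + 20 + 4 + 84 + 35 + 56 = 209.
By inclusion–exclusion the count is 1140 − 1270 + 209 = 79.

79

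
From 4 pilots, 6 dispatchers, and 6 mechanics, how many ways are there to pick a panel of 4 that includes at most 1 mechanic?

Split by how many mechanics are chosen (0 through 1).
Sum: C(6,0)·C(10,4) + C(6,1)·C(10,3) = 210 + 720 = 930.

930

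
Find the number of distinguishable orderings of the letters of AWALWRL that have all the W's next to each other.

180

Treat the 2 copies of W as a single block. The multiset to arrange is then {WW, A, A, L, L, R}, 6 items in all.
That gives (6)!/(2!·2!) = 180 arrangements.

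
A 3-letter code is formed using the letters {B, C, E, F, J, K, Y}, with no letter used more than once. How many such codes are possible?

With no repetition, fill the 3 letters in order: 7 choices, then 6, down to 5.
That product is 7 × 6 × 5 = 210.

210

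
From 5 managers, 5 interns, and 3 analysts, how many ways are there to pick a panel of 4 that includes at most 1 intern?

Split by how many interns are chosen (0 through 1).
Sum: C(5,0)·C(8,4) + C(5,1)·C(8,3) = 70 + 280 = 350.

350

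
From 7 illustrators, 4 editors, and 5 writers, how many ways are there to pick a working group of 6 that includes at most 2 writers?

Split by how many writers are chosen (0 through 2).
Sum: C(5,0)·C(11,6) + C(5,1)·C(11,5) + C(5,2)·C(11,4) = 462 + 2310 + 3300 = 6072.

6072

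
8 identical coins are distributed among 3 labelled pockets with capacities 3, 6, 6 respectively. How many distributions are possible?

24

By stars and bars, unrestricted non-negative solutions to x_1+…+x_3 = 8 number C(8+2,2) = 45.
Subtract solutions that violate a single cap (substitute x_i' = x_i − (cap_i+1)): x_1 ≥ 4 gives C(6,2) = 15; x_2 ≥ 7 gives C(3,2) = 3; x_3 ≥ 7 gives C(3,2) = 3. Together 21.
No two caps can be exceeded simultaneously, so the pair terms are all 0.
By inclusion–exclusion the count is 45 − 21 + 0 = 24.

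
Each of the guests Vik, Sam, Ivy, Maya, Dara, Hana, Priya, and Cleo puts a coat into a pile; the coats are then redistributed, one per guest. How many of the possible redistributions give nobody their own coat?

14833

This is the derangement count D_8: permutations of 8 items with no fixed point.
By inclusion–exclusion this is Σ_{j=0}^{8} (−1)^j C(8,j)·(8−j)!.
Computing: 40320 − 40320 + 20160 − 6720 + 1680 − 336 + 56 − 8 + 1 = 14833.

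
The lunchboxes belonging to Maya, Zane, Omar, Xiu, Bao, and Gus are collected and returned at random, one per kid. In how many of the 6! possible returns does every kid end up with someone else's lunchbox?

This is the derangement count D_6: permutations of 6 items with no fixed point.
By inclusion–exclusion this is Σ_{j=0}^{6} (−1)^j C(6,j)·(6−j)!.
Computing: 720 − 720 + 360 − 120 + 30 − 6 + 1 = 265.

265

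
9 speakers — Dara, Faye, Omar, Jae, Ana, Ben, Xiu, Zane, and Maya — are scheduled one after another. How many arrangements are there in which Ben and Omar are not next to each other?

282240

Of the 9! = 362880 arrangements, those with Ben and Omar adjacent number 2 × 8! = 80640 (treat the pair as a block with 2 internal orders).
Complementary counting: 362880 − 80640 = 282240.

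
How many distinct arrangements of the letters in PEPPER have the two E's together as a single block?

20

Treat the 2 copies of E as a single block. The multiset to arrange is then {EE, P, P, P, R}, 5 items in all.
That gives (5)!/(3!) = 20 arrangements.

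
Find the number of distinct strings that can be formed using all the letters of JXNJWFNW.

5040

The 8 letters of JXNJWFNW have repeats: J appearing twice, N appearing twice, and W appearing twice.
Dividing 8! = 40320 by 2!·2!·2! = 8 for the repeated letters gives 5040.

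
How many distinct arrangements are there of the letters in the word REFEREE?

The 7 letters of REFEREE have repeats: E appearing 4 times and R appearing twice.
Dividing 7! = 5040 by 4!·2! = 48 for the repeated letters gives 105.

105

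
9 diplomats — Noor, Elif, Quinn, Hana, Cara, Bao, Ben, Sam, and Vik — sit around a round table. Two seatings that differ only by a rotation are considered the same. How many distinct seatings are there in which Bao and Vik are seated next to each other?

10080

Treat {Bao, Vik} as one unit (2 internal orders) and seat the resulting 8 units around the table: (7)! circular arrangements.
So 2 × (7)! = 2 × 5040 = 10080.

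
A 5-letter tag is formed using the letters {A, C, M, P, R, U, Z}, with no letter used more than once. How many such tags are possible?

This is a permutation of 5 out of 7: P(7,5) = 7!/2!.
That product is 7 × 6 × 5 × 4 × 3 = 2520.

2520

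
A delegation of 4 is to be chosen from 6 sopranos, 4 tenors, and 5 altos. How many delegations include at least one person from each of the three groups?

720

Unrestricted: C(15,4) = 1365 ways to pick any 4 of the 15.
Subtract selections that omit an entire group: no sopranos → C(9,4) = 126; no tenors → C(11,4) = 330; no altos → C(10,4) = 210.
Add back selections omitting two groups (i.e. drawn from a single group): C(6,4) + C(4,4) + C(5,4) = 21.
By inclusion–exclusion: 1365 − 666 + 21 = 720.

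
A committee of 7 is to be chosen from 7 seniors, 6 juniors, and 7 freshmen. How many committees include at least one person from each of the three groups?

Total 7-person selections from all 20: C(20,7) = 77520.
Selections missing a whole group: no seniors → C(13,7) = 1716; no juniors → C(14,7) = 3432; no freshmen → C(13,7) = 1716.
Add back selections omitting two groups (i.e. drawn from a single group): C(7,7) + C(6,7) + C(7,7) = 2.
By inclusion–exclusion: 77520 − 6864 + 2 = 70658.

70658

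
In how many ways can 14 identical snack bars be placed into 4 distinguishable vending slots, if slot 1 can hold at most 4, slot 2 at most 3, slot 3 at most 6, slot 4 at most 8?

89

Ignoring the caps, the number of non-negative solutions to x_1+…+x_4 = 14 is C(17,3) = 680.
Subtract solutions that violate a single cap (substitute x_i' = x_i − (cap_i+1)): x_1 ≥ 5 gives C(12,3) = 220; x_2 ≥ 4 gives C(13,3) = 286; x_3 ≥ 7 gives C(10,3) = 120; x_4 ≥ 9 gives C(8,3) = 56. Together 682.
Add back pairs where two caps are both exceeded: 56 + 10 + 1 + 20 + 4 + 0 = 91.
By inclusion–exclusion the count is 680 − 682 + 91 = 89.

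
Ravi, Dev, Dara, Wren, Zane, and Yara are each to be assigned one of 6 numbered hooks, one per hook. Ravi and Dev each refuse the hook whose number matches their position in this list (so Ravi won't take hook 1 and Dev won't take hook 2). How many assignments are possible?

Let Aᵢ (for i ∈ {1, 2}) be the placements that put person i in their forbidden hook. Any j of these fix j positions, leaving (6−j)! ways to fill the rest, and there are C(2,j) ways to pick which j.
By inclusion–exclusion, the number of valid placements is Σ_{j=0}^{2} (−1)^j C(2,j)·(6−j)!.
Computing: 720 − 240 + 24 = 504.

504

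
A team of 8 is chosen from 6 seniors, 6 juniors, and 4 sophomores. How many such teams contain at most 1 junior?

Split by how many juniors are chosen (0 through 1).
Sum: C(6,0)·C(10,8) + C(6,1)·C(10,7) = 45 + 720 = 765.

765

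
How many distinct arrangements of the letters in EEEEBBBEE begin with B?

Fix B in the first position and arrange the remaining 8 letters.
Those 8 letters have B appearing twice and E appearing 6 times, giving (8)!/(6!·2!) = 28.

28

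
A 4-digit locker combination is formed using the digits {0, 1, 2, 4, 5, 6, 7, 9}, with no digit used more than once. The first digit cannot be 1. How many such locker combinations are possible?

The first digit has 8−1 = 7 choices (anything except 1).
The remaining 3 digits are filled from the other 7 symbols without repetition: 7 × 6 × 5 = 210.
Total: 7 × 210 = 1470.

1470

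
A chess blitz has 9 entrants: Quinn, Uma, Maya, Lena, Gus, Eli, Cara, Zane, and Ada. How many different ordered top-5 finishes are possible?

15120

There are 9 choices for 1st place, 8 for 2nd, and so on down to 5 for position 5.
That gives 9 × 8 × 7 × 6 × 5 = 15120.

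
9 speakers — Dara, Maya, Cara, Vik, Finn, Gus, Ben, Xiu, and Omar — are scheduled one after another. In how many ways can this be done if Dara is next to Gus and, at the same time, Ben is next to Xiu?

Treat {Dara,Gus} as one block (2 orders) and {Ben,Xiu} as another (2 orders).
That leaves 7 units to arrange: 2 × 2 × 7! = 4 × 5040 = 20160.

20160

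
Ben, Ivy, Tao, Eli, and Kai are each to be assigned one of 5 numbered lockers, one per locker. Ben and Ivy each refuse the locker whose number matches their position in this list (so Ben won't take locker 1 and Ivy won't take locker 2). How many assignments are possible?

Let Aᵢ (for i ∈ {1, 2}) be the placements that put person i in their forbidden locker. Any j of these fix j positions, leaving (5−j)! ways to fill the rest, and there are C(2,j) ways to pick which j.
By inclusion–exclusion, the number of valid placements is Σ_{j=0}^{2} (−1)^j C(2,j)·(5−j)!.
Computing: 120 − 48 + 6 = 78.

78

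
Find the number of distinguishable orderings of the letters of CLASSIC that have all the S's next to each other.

360

Treat the 2 copies of S as a single block. The multiset to arrange is then {SS, A, C, C, I, L}, 6 items in all.
That gives (6)!/(2!) = 360 arrangements.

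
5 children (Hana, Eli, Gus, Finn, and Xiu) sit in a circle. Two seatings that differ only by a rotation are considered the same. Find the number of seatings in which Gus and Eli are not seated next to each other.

12

All circular seatings of 5 people number (4)! = 24.
Those with Gus next to Eli: fuse the pair into one unit and seat 4 units around a circle — 2·(3)! = 12.
Subtracting, 24 − 12 = 12.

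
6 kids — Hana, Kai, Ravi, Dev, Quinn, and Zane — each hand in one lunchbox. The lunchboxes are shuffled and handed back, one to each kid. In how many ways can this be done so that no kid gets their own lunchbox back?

265

Count assignments avoiding every fixed point. For any j of the 6 kids fixed to their own lunchbox, the other 6−j can be arranged in (6−j)! ways.
By inclusion–exclusion this is Σ_{j=0}^{6} (−1)^j C(6,j)·(6−j)!.
Computing: 720 − 720 + 360 − 120 + 30 − 6 + 1 = 265.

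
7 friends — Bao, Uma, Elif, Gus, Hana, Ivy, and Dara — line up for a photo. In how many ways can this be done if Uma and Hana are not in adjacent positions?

3600

Of the 7! = 5040 arrangements, those with Uma and Hana adjacent number 2 × 6! = 1440 (treat the pair as a block with 2 internal orders).
So 5040 − 1440 = 3600 arrangements keep them apart.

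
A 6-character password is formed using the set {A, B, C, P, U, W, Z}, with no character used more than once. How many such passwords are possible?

5040

With no repetition, fill the 6 characters in order: 7 choices, then 6, down to 2.
7 × 6 × 5 × 4 × 3 × 2 = 5040.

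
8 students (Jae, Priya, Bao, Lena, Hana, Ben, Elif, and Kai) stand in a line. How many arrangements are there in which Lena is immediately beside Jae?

10080

Treat {Lena, Jae} as a single unit. There are 7 units to order, and the pair itself can be ordered 2 ways.
That gives 2 × 7! = 2 × 5040 = 10080.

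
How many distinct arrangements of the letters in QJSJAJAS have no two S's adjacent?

1260

There are 8!/(3!·2!·2!) = 1680 arrangements of QJSJAJAS in total.
If the two S's are adjacent, glue them into one block, leaving 7 items to arrange: (7)!/(3!·2!) = 420 ways.
Hence 1680 − 420 = 1260.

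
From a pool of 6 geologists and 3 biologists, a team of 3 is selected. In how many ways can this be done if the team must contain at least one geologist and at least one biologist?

Total 3-person selections from all 9: C(9,3) = 84.
Subtract selections that omit an entire group: no geologists → C(3,3) = 1; no biologists → C(6,3) = 20.
Both groups omitted at once is impossible, so 84 − 21 = 63.

63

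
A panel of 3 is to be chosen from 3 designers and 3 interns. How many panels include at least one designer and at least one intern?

18

Total 3-person selections from all 6: C(6,3) = 20.
Selections missing a whole group: no designers → C(3,3) = 1; no interns → C(3,3) = 1.
Both groups omitted at once is impossible, so 20 − 2 = 18.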